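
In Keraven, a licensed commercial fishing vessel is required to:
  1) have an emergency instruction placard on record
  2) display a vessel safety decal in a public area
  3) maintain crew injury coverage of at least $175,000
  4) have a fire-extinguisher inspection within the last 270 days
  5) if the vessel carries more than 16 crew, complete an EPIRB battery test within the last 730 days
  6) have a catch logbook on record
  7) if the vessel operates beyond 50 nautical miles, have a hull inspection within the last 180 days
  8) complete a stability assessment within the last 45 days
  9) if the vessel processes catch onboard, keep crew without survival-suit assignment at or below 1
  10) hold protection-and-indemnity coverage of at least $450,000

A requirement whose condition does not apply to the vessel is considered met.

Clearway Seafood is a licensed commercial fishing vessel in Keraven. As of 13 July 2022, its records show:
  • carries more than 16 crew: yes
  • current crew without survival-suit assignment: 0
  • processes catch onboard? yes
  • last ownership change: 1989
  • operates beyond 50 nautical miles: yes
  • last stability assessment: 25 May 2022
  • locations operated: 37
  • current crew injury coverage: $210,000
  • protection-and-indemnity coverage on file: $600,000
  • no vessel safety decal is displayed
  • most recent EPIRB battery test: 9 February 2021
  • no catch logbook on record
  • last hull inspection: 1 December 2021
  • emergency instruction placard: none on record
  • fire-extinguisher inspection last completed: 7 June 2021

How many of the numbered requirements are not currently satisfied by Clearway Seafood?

6

1. emergency instruction placard absent → not met
2. vessel safety decal absent → not met
3. crew injury coverage $210,000 ≥ $175,000 → met
4. fire-extinguisher inspection 401 days ago vs limit 270 → not met
5. condition 'carries more than 16 crew' holds; EPIRB battery test 519 days ago vs limit 730 → met
6. catch logbook absent → not met
7. condition 'operates beyond 50 nautical miles' holds; hull inspection 224 days ago vs limit 180 → not met
8. stability assessment 49 days ago vs limit 45 → not met
9. condition 'processes catch onboard' holds; crew without survival-suit assignment 0 ≤ 1 → met
10. protection-and-indemnity coverage $600,000 ≥ $450,000 → met
Not met: 6 of 10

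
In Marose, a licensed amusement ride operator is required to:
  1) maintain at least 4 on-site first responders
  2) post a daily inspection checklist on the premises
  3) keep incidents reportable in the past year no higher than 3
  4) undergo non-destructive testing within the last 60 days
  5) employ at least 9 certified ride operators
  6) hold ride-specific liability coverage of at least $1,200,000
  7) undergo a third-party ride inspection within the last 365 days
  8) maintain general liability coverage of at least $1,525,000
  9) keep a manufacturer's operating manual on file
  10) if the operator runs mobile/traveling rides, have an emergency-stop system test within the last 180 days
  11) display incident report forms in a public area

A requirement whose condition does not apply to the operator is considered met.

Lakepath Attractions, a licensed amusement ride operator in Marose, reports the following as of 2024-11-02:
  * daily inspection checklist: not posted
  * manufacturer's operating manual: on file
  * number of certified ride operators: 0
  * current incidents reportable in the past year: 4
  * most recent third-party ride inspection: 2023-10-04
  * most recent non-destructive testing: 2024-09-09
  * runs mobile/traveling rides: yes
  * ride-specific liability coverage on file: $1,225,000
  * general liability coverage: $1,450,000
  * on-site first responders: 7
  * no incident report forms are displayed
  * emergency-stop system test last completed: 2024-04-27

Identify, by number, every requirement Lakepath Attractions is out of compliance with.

1. on-site first responders 7 ≥ 4 → met
2. daily inspection checklist absent → not met
3. incidents reportable in the past year 4 > 3 → not met
4. non-destructive testing 54 days ago vs limit 60 → met
5. certified ride operators 0 < 9 → not met
6. ride-specific liability coverage $1,225,000 ≥ $1,200,000 → met
7. third-party ride inspection 395 days ago vs limit 365 → not met
8. general liability coverage $1,450,000 < $1,525,000 → not met
9. manufacturer's operating manual present → met
10. condition 'runs mobile/traveling rides' holds; emergency-stop system test 189 days ago vs limit 180 → not met
11. incident report forms absent → not met
Not met: 2, 3, 5, 7, 8, 10, 11

2, 3, 5, 7, 8, 10, 11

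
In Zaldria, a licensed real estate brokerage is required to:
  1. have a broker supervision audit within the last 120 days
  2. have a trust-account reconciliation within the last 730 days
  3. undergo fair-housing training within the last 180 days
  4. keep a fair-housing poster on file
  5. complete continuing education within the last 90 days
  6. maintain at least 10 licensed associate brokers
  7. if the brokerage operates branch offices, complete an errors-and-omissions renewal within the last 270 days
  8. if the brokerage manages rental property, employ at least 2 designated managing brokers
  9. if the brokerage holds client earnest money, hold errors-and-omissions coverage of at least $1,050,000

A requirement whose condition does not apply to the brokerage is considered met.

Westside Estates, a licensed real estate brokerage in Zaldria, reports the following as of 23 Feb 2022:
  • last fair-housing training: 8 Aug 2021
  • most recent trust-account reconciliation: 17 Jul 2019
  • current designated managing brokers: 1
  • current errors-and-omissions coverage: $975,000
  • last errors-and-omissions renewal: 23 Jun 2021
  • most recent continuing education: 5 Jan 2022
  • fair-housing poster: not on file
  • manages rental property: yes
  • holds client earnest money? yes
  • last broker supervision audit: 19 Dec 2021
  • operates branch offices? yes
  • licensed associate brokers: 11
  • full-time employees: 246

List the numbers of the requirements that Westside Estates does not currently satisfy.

2, 3, 4, 8, 9

1. broker supervision audit 66 days ago vs limit 120 → met
2. trust-account reconciliation 952 days ago vs limit 730 → not met
3. fair-housing training 199 days ago vs limit 180 → not met
4. fair-housing poster absent → not met
5. continuing education 49 days ago vs limit 90 → met
6. licensed associate brokers 11 ≥ 10 → met
7. condition 'operates branch offices' holds; errors-and-omissions renewal 245 days ago vs limit 270 → met
8. condition 'manages rental property' holds; designated managing brokers 1 < 2 → not met
9. condition 'holds client earnest money' holds; errors-and-omissions coverage $975,000 < $1,050,000 → not met
Not met: 2, 3, 4, 8, 9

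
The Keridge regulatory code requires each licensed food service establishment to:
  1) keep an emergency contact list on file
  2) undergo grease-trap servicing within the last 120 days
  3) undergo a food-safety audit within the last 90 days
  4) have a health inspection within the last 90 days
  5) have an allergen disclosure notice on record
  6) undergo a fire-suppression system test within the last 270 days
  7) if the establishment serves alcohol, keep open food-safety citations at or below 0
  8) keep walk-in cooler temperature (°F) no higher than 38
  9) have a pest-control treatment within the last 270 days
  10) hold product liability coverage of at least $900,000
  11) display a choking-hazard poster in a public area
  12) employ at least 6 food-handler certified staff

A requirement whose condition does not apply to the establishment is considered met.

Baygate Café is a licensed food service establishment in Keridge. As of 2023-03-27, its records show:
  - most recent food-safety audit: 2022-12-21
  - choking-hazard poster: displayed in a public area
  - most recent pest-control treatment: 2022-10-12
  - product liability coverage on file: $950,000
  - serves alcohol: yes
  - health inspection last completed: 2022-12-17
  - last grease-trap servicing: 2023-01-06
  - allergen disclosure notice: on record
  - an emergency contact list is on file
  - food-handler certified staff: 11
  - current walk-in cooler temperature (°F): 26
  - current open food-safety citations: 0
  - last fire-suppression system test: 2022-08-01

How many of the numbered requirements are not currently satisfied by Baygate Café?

1. emergency contact list present → met
2. grease-trap servicing 80 days ago vs limit 120 → met
3. food-safety audit 96 days ago vs limit 90 → not met
4. health inspection 100 days ago vs limit 90 → not met
5. allergen disclosure notice present → met
6. fire-suppression system test 238 days ago vs limit 270 → met
7. condition 'serves alcohol' holds; open food-safety citations 0 ≤ 0 → met
8. walk-in cooler temperature (°F) 26 ≤ 38 → met
9. pest-control treatment 166 days ago vs limit 270 → met
10. product liability coverage $950,000 ≥ $900,000 → met
11. choking-hazard poster present → met
12. food-handler certified staff 11 ≥ 6 → met
Not met: 2 of 12

2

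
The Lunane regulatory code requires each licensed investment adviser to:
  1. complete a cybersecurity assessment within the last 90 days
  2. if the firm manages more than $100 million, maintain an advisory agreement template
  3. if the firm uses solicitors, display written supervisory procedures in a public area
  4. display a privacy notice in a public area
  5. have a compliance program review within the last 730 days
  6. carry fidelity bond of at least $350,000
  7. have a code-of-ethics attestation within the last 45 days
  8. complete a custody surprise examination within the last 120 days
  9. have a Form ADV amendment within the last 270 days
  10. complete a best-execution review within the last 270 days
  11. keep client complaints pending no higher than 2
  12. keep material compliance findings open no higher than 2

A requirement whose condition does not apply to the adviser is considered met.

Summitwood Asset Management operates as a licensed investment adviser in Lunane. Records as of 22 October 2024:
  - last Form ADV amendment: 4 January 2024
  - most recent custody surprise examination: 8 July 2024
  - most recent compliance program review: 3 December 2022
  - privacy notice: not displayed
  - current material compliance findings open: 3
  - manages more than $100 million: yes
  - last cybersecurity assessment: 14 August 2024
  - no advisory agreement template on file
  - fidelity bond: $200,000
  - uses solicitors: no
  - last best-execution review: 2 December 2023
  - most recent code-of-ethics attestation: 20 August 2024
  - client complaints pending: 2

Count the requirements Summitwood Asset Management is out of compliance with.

7

1. cybersecurity assessment 69 days ago vs limit 90 → met
2. condition 'manages more than $100 million' holds; advisory agreement template absent → not met
3. condition 'uses solicitors' does not hold → requirement n/a → met
4. privacy notice absent → not met
5. compliance program review 689 days ago vs limit 730 → met
6. fidelity bond $200,000 < $350,000 → not met
7. code-of-ethics attestation 63 days ago vs limit 45 → not met
8. custody surprise examination 106 days ago vs limit 120 → met
9. Form ADV amendment 292 days ago vs limit 270 → not met
10. best-execution review 325 days ago vs limit 270 → not met
11. client complaints pending 2 ≤ 2 → met
12. material compliance findings open 3 > 2 → not met
Not met: 7 of 12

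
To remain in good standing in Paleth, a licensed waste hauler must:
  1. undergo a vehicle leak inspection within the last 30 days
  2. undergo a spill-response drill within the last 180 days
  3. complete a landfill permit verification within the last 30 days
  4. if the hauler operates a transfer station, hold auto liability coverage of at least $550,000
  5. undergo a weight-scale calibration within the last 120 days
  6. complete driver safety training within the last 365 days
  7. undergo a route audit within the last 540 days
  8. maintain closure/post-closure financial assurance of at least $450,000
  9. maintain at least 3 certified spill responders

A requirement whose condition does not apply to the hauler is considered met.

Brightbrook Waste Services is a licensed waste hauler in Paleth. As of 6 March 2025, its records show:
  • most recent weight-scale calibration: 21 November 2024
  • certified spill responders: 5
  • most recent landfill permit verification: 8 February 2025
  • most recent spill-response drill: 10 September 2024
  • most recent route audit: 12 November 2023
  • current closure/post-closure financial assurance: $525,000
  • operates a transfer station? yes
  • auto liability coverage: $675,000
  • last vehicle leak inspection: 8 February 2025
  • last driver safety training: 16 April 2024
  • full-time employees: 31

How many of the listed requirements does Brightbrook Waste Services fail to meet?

1. vehicle leak inspection 26 days ago vs limit 30 → met
2. spill-response drill 177 days ago vs limit 180 → met
3. landfill permit verification 26 days ago vs limit 30 → met
4. condition 'operates a transfer station' holds; auto liability coverage $675,000 ≥ $550,000 → met
5. weight-scale calibration 105 days ago vs limit 120 → met
6. driver safety training 324 days ago vs limit 365 → met
7. route audit 480 days ago vs limit 540 → met
8. closure/post-closure financial assurance $525,000 ≥ $450,000 → met
9. certified spill responders 5 ≥ 3 → met
Not met: 0 of 9

0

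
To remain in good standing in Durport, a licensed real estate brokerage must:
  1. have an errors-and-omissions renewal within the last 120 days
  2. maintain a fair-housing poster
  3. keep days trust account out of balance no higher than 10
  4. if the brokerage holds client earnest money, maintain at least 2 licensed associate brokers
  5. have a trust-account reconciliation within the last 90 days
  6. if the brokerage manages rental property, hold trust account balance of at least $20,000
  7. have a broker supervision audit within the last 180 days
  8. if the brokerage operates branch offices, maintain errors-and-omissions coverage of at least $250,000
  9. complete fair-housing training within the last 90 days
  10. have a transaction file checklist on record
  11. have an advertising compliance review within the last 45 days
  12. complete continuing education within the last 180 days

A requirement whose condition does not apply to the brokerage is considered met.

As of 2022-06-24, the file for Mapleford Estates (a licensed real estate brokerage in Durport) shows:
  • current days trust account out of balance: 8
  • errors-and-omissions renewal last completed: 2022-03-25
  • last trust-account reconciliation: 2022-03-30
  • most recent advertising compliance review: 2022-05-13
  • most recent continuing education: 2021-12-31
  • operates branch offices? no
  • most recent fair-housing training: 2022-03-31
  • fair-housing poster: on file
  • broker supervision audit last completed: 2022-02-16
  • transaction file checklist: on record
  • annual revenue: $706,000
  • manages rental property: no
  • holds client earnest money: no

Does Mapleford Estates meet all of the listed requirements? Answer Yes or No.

1. errors-and-omissions renewal 91 days ago vs limit 120 → met
2. fair-housing poster present → met
3. days trust account out of balance 8 ≤ 10 → met
4. condition 'holds client earnest money' does not hold → requirement n/a → met
5. trust-account reconciliation 86 days ago vs limit 90 → met
6. condition 'manages rental property' does not hold → requirement n/a → met
7. broker supervision audit 128 days ago vs limit 180 → met
8. condition 'operates branch offices' does not hold → requirement n/a → met
9. fair-housing training 85 days ago vs limit 90 → met
10. transaction file checklist present → met
11. advertising compliance review 42 days ago vs limit 45 → met
12. continuing education 175 days ago vs limit 180 → met
All met.

Yes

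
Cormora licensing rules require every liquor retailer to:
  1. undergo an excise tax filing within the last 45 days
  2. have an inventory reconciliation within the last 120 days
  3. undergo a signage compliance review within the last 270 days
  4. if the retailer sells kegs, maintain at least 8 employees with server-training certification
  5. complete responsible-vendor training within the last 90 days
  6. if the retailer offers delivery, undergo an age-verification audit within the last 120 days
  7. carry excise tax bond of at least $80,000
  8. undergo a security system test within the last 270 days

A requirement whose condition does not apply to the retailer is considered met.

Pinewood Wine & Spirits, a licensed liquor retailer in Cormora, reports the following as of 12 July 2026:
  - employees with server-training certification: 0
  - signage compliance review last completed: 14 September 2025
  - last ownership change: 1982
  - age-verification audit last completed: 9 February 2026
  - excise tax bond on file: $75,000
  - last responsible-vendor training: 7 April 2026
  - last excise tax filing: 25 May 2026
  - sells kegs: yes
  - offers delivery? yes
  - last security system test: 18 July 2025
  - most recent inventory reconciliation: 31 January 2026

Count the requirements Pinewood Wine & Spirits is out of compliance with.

1. excise tax filing 48 days ago vs limit 45 → not met
2. inventory reconciliation 162 days ago vs limit 120 → not met
3. signage compliance review 301 days ago vs limit 270 → not met
4. condition 'sells kegs' holds; employees with server-training certification 0 < 8 → not met
5. responsible-vendor training 96 days ago vs limit 90 → not met
6. condition 'offers delivery' holds; age-verification audit 153 days ago vs limit 120 → not met
7. excise tax bond $75,000 < $80,000 → not met
8. security system test 359 days ago vs limit 270 → not met
Not met: 8 of 8

8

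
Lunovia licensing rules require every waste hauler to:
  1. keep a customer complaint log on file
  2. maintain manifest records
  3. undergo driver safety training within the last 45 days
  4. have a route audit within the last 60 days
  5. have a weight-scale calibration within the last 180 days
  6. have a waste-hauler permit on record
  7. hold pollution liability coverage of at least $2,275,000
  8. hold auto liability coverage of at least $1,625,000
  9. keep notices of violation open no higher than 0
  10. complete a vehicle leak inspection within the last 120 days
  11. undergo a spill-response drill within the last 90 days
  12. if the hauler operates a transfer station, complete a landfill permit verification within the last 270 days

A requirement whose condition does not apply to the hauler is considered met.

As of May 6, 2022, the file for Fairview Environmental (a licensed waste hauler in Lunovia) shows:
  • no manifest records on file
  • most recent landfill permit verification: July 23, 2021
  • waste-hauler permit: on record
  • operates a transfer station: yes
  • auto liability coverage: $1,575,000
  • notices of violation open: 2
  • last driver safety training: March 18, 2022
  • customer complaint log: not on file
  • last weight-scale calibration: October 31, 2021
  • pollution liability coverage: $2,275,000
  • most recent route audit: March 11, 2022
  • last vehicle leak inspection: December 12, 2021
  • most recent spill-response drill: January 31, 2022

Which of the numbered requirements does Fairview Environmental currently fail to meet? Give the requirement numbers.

1. customer complaint log absent → not met
2. manifest records absent → not met
3. driver safety training 49 days ago vs limit 45 → not met
4. route audit 56 days ago vs limit 60 → met
5. weight-scale calibration 187 days ago vs limit 180 → not met
6. waste-hauler permit present → met
7. pollution liability coverage $2,275,000 ≥ $2,275,000 → met
8. auto liability coverage $1,575,000 < $1,625,000 → not met
9. notices of violation open 2 > 0 → not met
10. vehicle leak inspection 145 days ago vs limit 120 → not met
11. spill-response drill 95 days ago vs limit 90 → not met
12. condition 'operates a transfer station' holds; landfill permit verification 287 days ago vs limit 270 → not met
Not met: 1, 2, 3, 5, 8, 9, 10, 11, 12

1, 2, 3, 5, 8, 9, 10, 11, 12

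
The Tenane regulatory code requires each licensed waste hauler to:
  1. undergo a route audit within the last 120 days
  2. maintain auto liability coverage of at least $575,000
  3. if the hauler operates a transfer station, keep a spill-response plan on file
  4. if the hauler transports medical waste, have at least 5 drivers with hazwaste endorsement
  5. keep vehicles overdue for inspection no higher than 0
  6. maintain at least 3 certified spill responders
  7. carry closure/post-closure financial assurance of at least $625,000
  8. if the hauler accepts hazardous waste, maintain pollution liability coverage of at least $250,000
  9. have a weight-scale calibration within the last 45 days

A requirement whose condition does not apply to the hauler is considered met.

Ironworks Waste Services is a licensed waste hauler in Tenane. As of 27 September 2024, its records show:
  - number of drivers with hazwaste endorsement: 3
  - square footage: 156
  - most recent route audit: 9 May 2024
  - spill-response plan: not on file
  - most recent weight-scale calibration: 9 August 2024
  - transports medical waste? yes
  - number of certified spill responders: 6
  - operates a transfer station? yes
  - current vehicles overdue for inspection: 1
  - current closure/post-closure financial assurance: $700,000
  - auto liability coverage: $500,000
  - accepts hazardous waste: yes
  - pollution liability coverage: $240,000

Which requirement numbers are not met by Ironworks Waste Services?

1, 2, 3, 4, 5, 8, 9

1. route audit 141 days ago vs limit 120 → not met
2. auto liability coverage $500,000 < $575,000 → not met
3. condition 'operates a transfer station' holds; spill-response plan absent → not met
4. condition 'transports medical waste' holds; drivers with hazwaste endorsement 3 < 5 → not met
5. vehicles overdue for inspection 1 > 0 → not met
6. certified spill responders 6 ≥ 3 → met
7. closure/post-closure financial assurance $700,000 ≥ $625,000 → met
8. condition 'accepts hazardous waste' holds; pollution liability coverage $240,000 < $250,000 → not met
9. weight-scale calibration 49 days ago vs limit 45 → not met
Not met: 1, 2, 3, 4, 5, 8, 9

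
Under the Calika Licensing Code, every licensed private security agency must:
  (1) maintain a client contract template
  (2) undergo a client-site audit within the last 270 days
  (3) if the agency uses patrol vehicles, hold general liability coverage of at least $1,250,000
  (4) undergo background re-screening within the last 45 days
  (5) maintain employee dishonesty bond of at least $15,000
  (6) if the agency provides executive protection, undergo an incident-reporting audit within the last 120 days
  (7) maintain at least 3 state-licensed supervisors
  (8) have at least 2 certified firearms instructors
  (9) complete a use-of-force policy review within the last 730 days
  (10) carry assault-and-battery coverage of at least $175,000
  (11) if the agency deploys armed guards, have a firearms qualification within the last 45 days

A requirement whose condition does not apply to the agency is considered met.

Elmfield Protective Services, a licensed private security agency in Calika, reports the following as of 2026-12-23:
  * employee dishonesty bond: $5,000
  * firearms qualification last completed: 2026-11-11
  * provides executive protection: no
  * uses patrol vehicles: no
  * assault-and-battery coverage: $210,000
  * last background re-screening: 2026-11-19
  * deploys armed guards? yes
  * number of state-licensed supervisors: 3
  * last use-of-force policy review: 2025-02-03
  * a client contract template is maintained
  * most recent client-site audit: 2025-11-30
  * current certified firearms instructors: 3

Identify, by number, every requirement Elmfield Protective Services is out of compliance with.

1. client contract template present → met
2. client-site audit 388 days ago vs limit 270 → not met
3. condition 'uses patrol vehicles' does not hold → requirement n/a → met
4. background re-screening 34 days ago vs limit 45 → met
5. employee dishonesty bond $5,000 < $15,000 → not met
6. condition 'provides executive protection' does not hold → requirement n/a → met
7. state-licensed supervisors 3 ≥ 3 → met
8. certified firearms instructors 3 ≥ 2 → met
9. use-of-force policy review 688 days ago vs limit 730 → met
10. assault-and-battery coverage $210,000 ≥ $175,000 → met
11. condition 'deploys armed guards' holds; firearms qualification 42 days ago vs limit 45 → met
Not met: 2, 5

2, 5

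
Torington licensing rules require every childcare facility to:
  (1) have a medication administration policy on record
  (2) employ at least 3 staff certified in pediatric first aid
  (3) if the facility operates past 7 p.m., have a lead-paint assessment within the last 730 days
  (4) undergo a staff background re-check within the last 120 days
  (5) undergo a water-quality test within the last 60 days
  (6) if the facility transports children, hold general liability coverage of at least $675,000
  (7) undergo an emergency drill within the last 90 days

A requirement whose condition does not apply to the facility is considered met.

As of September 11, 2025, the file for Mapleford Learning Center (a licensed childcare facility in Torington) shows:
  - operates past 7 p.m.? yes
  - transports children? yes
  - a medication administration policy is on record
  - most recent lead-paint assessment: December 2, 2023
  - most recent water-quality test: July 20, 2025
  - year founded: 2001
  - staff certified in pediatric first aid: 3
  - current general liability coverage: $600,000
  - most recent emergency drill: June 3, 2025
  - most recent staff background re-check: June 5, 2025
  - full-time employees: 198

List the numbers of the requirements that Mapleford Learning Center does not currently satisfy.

6, 7

1. medication administration policy present → met
2. staff certified in pediatric first aid 3 ≥ 3 → met
3. condition 'operates past 7 p.m.' holds; lead-paint assessment 649 days ago vs limit 730 → met
4. staff background re-check 98 days ago vs limit 120 → met
5. water-quality test 53 days ago vs limit 60 → met
6. condition 'transports children' holds; general liability coverage $600,000 < $675,000 → not met
7. emergency drill 100 days ago vs limit 90 → not met
Not met: 6, 7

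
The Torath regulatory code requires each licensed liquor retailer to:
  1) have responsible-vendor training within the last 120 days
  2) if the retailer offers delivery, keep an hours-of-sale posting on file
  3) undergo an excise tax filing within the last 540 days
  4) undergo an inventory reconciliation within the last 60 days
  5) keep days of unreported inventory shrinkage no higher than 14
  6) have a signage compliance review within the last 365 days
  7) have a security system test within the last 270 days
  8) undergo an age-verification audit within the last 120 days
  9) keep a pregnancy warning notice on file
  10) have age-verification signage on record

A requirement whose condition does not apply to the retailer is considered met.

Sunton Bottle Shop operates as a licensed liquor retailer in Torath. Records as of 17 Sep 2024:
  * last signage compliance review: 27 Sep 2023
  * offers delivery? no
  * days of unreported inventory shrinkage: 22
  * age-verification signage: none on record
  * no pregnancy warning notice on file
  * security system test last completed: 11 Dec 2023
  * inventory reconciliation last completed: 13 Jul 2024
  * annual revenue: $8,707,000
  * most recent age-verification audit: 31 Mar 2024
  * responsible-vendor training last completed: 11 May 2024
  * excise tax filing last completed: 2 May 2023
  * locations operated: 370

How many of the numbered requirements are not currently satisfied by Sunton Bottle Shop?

1. responsible-vendor training 129 days ago vs limit 120 → not met
2. condition 'offers delivery' does not hold → requirement n/a → met
3. excise tax filing 504 days ago vs limit 540 → met
4. inventory reconciliation 66 days ago vs limit 60 → not met
5. days of unreported inventory shrinkage 22 > 14 → not met
6. signage compliance review 356 days ago vs limit 365 → met
7. security system test 281 days ago vs limit 270 → not met
8. age-verification audit 170 days ago vs limit 120 → not met
9. pregnancy warning notice absent → not met
10. age-verification signage absent → not met
Not met: 7 of 10

7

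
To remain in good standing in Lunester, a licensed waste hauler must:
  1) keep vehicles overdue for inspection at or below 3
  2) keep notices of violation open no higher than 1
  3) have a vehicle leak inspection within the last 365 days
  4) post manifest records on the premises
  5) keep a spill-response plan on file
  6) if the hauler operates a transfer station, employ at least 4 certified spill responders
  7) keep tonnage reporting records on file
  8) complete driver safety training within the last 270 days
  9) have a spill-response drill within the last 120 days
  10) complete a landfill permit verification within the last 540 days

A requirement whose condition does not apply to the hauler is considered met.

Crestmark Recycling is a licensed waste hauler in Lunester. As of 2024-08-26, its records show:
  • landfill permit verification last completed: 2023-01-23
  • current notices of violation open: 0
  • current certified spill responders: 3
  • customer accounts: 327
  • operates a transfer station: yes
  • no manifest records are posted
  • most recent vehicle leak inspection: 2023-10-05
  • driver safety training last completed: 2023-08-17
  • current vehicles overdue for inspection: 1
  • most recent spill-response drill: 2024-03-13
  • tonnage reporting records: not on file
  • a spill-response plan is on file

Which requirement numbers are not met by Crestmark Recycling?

4, 6, 7, 8, 9, 10

1. vehicles overdue for inspection 1 ≤ 3 → met
2. notices of violation open 0 ≤ 1 → met
3. vehicle leak inspection 326 days ago vs limit 365 → met
4. manifest records absent → not met
5. spill-response plan present → met
6. condition 'operates a transfer station' holds; certified spill responders 3 < 4 → not met
7. tonnage reporting records absent → not met
8. driver safety training 375 days ago vs limit 270 → not met
9. spill-response drill 166 days ago vs limit 120 → not met
10. landfill permit verification 581 days ago vs limit 540 → not met
Not met: 4, 6, 7, 8, 9, 10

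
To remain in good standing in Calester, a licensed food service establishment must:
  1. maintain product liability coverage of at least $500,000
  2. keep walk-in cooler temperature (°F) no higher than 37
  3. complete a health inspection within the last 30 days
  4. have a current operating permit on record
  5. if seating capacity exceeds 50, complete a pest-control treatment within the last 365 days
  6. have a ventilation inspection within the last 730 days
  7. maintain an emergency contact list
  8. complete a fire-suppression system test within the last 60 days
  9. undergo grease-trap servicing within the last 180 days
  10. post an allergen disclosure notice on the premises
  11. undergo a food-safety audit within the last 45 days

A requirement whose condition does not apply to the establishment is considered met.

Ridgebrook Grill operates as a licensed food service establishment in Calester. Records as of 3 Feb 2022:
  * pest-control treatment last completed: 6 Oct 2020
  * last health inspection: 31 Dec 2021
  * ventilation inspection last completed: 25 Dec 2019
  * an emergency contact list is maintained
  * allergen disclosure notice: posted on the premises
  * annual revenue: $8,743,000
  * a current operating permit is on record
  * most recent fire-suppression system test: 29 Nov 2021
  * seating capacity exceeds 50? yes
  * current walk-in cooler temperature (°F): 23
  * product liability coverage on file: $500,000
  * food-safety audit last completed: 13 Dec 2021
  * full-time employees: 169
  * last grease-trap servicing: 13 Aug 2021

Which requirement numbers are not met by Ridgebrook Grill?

3, 5, 6, 8, 11

1. product liability coverage $500,000 ≥ $500,000 → met
2. walk-in cooler temperature (°F) 23 ≤ 37 → met
3. health inspection 34 days ago vs limit 30 → not met
4. current operating permit present → met
5. condition 'seating capacity exceeds 50' holds; pest-control treatment 485 days ago vs limit 365 → not met
6. ventilation inspection 771 days ago vs limit 730 → not met
7. emergency contact list present → met
8. fire-suppression system test 66 days ago vs limit 60 → not met
9. grease-trap servicing 174 days ago vs limit 180 → met
10. allergen disclosure notice present → met
11. food-safety audit 52 days ago vs limit 45 → not met
Not met: 3, 5, 6, 8, 11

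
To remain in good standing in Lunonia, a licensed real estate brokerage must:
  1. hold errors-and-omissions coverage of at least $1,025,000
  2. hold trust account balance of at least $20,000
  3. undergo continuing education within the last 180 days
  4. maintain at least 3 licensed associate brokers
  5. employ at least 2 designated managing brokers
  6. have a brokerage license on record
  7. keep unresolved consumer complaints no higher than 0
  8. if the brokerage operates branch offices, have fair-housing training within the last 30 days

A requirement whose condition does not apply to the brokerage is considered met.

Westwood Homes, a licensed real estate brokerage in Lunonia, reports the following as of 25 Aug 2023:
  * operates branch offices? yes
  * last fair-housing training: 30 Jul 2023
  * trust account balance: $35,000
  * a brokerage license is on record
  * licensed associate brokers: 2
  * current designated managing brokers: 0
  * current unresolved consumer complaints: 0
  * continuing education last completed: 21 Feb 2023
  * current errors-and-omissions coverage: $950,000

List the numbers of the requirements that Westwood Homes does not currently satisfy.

1, 3, 4, 5

1. errors-and-omissions coverage $950,000 < $1,025,000 → not met
2. trust account balance $35,000 ≥ $20,000 → met
3. continuing education 185 days ago vs limit 180 → not met
4. licensed associate brokers 2 < 3 → not met
5. designated managing brokers 0 < 2 → not met
6. brokerage license present → met
7. unresolved consumer complaints 0 ≤ 0 → met
8. condition 'operates branch offices' holds; fair-housing training 26 days ago vs limit 30 → met
Not met: 1, 3, 4, 5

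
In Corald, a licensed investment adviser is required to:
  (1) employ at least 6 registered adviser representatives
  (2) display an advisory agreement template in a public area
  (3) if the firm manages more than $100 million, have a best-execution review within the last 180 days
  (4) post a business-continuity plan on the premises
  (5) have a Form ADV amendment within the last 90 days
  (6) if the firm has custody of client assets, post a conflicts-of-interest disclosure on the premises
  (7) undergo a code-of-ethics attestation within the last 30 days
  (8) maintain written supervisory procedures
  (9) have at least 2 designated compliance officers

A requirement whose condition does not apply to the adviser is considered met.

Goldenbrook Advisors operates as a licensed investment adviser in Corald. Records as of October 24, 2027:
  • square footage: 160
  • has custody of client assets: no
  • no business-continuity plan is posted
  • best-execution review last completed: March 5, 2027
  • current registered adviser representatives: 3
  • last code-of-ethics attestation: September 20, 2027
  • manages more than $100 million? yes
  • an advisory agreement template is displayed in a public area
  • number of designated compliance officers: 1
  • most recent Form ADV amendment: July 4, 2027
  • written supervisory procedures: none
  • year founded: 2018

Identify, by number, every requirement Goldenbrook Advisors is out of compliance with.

1, 3, 4, 5, 7, 8, 9

1. registered adviser representatives 3 < 6 → not met
2. advisory agreement template present → met
3. condition 'manages more than $100 million' holds; best-execution review 233 days ago vs limit 180 → not met
4. business-continuity plan absent → not met
5. Form ADV amendment 112 days ago vs limit 90 → not met
6. condition 'has custody of client assets' does not hold → requirement n/a → met
7. code-of-ethics attestation 34 days ago vs limit 30 → not met
8. written supervisory procedures absent → not met
9. designated compliance officers 1 < 2 → not met
Not met: 1, 3, 4, 5, 7, 8, 9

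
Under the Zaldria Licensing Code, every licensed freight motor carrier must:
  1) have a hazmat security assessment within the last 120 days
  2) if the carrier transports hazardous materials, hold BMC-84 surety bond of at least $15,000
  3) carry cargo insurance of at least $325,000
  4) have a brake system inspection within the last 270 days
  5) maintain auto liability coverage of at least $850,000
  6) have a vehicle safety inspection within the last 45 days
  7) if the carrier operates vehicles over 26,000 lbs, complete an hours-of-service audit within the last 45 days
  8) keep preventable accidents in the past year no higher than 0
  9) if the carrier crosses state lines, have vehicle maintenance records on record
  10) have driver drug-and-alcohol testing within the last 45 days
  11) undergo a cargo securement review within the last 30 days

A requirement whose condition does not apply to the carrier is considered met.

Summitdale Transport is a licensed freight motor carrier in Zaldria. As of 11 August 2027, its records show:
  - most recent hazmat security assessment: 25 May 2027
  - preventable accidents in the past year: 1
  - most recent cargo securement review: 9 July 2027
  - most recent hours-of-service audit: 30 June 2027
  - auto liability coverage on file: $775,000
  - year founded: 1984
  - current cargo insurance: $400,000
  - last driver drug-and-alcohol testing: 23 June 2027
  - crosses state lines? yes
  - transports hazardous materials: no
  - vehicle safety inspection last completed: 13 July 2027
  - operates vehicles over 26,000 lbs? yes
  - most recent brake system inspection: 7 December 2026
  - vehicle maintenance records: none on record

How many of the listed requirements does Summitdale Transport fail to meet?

5

1. hazmat security assessment 78 days ago vs limit 120 → met
2. condition 'transports hazardous materials' does not hold → requirement n/a → met
3. cargo insurance $400,000 ≥ $325,000 → met
4. brake system inspection 247 days ago vs limit 270 → met
5. auto liability coverage $775,000 < $850,000 → not met
6. vehicle safety inspection 29 days ago vs limit 45 → met
7. condition 'operates vehicles over 26,000 lbs' holds; hours-of-service audit 42 days ago vs limit 45 → met
8. preventable accidents in the past year 1 > 0 → not met
9. condition 'crosses state lines' holds; vehicle maintenance records absent → not met
10. driver drug-and-alcohol testing 49 days ago vs limit 45 → not met
11. cargo securement review 33 days ago vs limit 30 → not met
Not met: 5 of 11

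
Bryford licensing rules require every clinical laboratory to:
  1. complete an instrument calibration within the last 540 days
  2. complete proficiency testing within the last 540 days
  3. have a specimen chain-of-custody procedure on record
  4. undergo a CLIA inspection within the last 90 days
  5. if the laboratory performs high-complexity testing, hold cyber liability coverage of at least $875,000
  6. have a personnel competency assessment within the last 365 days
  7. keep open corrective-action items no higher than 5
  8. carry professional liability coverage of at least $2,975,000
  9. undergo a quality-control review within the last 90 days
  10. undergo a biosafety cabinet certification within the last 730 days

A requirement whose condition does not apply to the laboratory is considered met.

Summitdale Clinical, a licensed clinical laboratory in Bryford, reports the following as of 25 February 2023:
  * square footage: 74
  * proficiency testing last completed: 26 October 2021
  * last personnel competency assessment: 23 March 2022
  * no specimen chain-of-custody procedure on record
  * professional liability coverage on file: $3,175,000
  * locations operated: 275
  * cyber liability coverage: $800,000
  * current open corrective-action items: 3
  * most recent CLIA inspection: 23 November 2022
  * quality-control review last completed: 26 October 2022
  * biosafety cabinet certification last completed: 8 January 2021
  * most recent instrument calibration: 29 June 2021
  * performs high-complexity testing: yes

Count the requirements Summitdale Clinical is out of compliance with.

1. instrument calibration 606 days ago vs limit 540 → not met
2. proficiency testing 487 days ago vs limit 540 → met
3. specimen chain-of-custody procedure absent → not met
4. CLIA inspection 94 days ago vs limit 90 → not met
5. condition 'performs high-complexity testing' holds; cyber liability coverage $800,000 < $875,000 → not met
6. personnel competency assessment 339 days ago vs limit 365 → met
7. open corrective-action items 3 ≤ 5 → met
8. professional liability coverage $3,175,000 ≥ $2,975,000 → met
9. quality-control review 122 days ago vs limit 90 → not met
10. biosafety cabinet certification 778 days ago vs limit 730 → not met
Not met: 6 of 10

6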